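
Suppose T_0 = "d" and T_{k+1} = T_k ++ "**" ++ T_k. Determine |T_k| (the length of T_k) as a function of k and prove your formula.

Claim: |T_k| = 3·2^k − 2.

Base case: |T_0| = 1, and 3·2^0 − 2 = 1.
Assume |T_j| = 3·2^j − 2.
Then |T_{j+1}| = |T_j| + 2 + |T_j| = 2|T_j| + 2 = 2(3·2^j − 2) + 2 = 3·2^{j+1} − 4 + 2 = 3·2^{j+1} − 2.
This completes the inductive step, so |T_k| = 3·2^k − 2 for all k ≥ 0.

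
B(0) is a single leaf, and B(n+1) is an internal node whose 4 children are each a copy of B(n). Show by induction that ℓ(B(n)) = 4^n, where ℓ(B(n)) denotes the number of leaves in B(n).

Base case: ℓ(B(0)) = 1, and 4^0 = 1.
Assume ℓ(B(r)) = 4^r.
Then ℓ(B(r+1)) = 4·ℓ(B(r)) = 4·4^r = 4^{r+1}.
This completes the inductive step, so ℓ(B(n)) = 4^n for all n ≥ 0.

ℓ(B(n)) = 4^n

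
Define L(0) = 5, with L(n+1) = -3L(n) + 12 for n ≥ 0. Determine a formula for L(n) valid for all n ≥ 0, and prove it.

Claim: L(n) = 2·(-3)^n + 3.

Base case: L(0) = 5, and 2·(-3)^0 + 3 = 2 + 3 = 5.
Assume L(m) = 2·(-3)^m + 3 for some m ≥ 0.
Then L(m+1) = -3L(m) + 12 = -3·(2·(-3)^m + 3) + 12 = -6·(-3)^m − 9 + 12 = 2·(-3)^{m+1} + 3.
Hence L(n) = 2·(-3)^n + 3 for every n ≥ 0, by induction.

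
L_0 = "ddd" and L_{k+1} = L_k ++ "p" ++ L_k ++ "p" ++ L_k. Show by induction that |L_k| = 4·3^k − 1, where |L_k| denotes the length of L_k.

Base case: |L_0| = 3, and 4·3^0 − 1 = 3.
Assume |L_j| = 4·3^j − 1.
Then |L_{j+1}| = 3|L_j| + 2 = 3(4·3^j − 1) + 2 = 4·3^{j+1} − 3 + 2 = 4·3^{j+1} − 1.
By induction, |L_k| = 4·3^k − 1 for all k ≥ 0.

|L_k| = 4·3^k − 1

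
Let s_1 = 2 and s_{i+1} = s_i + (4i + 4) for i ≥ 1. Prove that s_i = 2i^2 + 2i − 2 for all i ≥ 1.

Base case: s_1 = 2, and 2·1^2 + 2·1 − 2 = 2.
Assume s_j = 2j^2 + 2j − 2.
Then s_{j+1} = s_j + (4j + 4) = (2j^2 + 2j − 2) + (4j + 4) = 2j^2 + 6j + 2,
and 2·(j+1)^2 + 2·(j+1) − 2 = 2j^2 + 6j + 2.
Hence s_i = 2i^2 + 2i − 2 for every i ≥ 1, by induction.

s_i = 2i^2 + 2i − 2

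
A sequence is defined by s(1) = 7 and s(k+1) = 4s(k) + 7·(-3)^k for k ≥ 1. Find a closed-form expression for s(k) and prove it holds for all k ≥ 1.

Claim: s(k) = 4^k − (-3)^k.

Base case: s(1) = 7, and 4^1 − (-3)^1 = 4 + 3 = 7.
Assume s(m) = 4^m − (-3)^m for some m ≥ 1.
Then s(m+1) = 4s(m) + 7·(-3)^m = 4·(4^m − (-3)^m) + 7·(-3)^m = 4^{m+1} − 4·(-3)^m + 7·(-3)^m = 4^{m+1} + 3·(-3)^m = 4^{m+1} − (-3)^{m+1}.
Hence s(k) = 4^k − (-3)^k for every k ≥ 1, by induction.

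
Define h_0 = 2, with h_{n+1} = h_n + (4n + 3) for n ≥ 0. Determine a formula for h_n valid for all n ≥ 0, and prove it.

Claim: h_n = 2n^2 + n + 2.

Base case: h_0 = 2, and 2·0^2 + 0 + 2 = 2.
Assume h_r = 2r^2 + r + 2.
Then h_{r+1} = h_r + (4r + 3) = (2r^2 + r + 2) + (4r + 3) = 2r^2 + 5r + 5,
and 2·(r+1)^2 + (r+1) + 2 = 2r^2 + 5r + 5.
Hence h_n = 2n^2 + n + 2 for every n ≥ 0, by induction.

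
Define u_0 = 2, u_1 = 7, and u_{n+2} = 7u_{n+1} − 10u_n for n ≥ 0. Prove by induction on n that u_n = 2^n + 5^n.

Base cases: u_0 = 2 and 2^0 + 5^0 = 2; u_1 = 7 and 2^1 + 5^1 = 7.
Assume u_j = 2^j + 5^j for all 0 ≤ j ≤ r, where r ≥ 1.
Then u_{r+1} = 7u_r − 10u_{r−1} = 7·(2^r + 5^r) − 10·(2^{r−1} + 5^{r−1}) = (7·2 − 10)2^{r−1} + (7·5 − 10)5^{r−1} = 4·2^{r−1} + 25·5^{r−1} = 2^{r+1} + 5^{r+1}.
This completes the inductive step, so u_n = 2^n + 5^n for all n ≥ 0.

u_n = 2^n + 5^n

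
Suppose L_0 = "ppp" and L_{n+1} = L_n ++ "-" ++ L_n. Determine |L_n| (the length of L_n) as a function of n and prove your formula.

Claim: |L_n| = 2^{n+2} − 1.

Base case: |L_0| = 3, and 2^{0+2} − 1 = 3.
Assume |L_k| = 2^{k+2} − 1.
Then |L_{k+1}| = |L_k| + 1 + |L_k| = 2|L_k| + 1 = 2(2^{k+2} − 1) + 1 = 2^{k+3} − 2 + 1 = 2^{k+3} − 1.
Hence |L_n| = 2^{n+2} − 1 for every n ≥ 0, by induction.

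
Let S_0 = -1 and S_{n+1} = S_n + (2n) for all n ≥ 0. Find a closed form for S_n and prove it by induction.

Claim: S_n = n^2 − n − 1.

Base case: S_0 = -1, and 0^2 − 0 − 1 = -1.
Assume S_k = k^2 − k − 1.
Then S_{k+1} = S_k + (2k) = (k^2 − k − 1) + (2k) = k^2 + k − 1,
and (k+1)^2 − (k+1) − 1 = k^2 + k − 1.
This completes the inductive step, so S_n = n^2 − n − 1 for all n ≥ 0.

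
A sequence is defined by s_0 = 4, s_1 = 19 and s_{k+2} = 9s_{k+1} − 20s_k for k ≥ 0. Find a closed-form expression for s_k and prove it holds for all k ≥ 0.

Claim: s_k = 3·5^k + 4^k.

Base cases: s_0 = 4 and 3·5^0 + 4^0 = 4; s_1 = 19 and 3·5^1 + 4^1 = 19.
Assume s_j = 3·5^j + 4^j for all 0 ≤ j ≤ r, where r ≥ 1.
Then s_{r+1} = 9s_r − 20s_{r−1} = 9·(3·5^r + 4^r) − 20·(3·5^{r−1} + 4^{r−1}) = 3·(9·5 − 20)5^{r−1} + (9·4 − 20)4^{r−1} = 75·5^{r−1} + 16·4^{r−1} = 3·5^{r+1} + 4^{r+1}.
By strong induction, s_k = 3·5^k + 4^k for all k ≥ 0.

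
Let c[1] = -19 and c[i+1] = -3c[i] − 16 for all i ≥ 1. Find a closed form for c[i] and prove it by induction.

Claim: c[i] = 5·(-3)^i − 4.

Base case: c[1] = -19, and 5·(-3)^1 − 4 = -15 − 4 = -19.
Assume c[m] = 5·(-3)^m − 4 for some m ≥ 1.
Then c[m+1] = -3c[m] − 16 = -3·(5·(-3)^m − 4) − 16 = -15·(-3)^m + 12 − 16 = 5·(-3)^{m+1} − 4.
This completes the inductive step, so c[i] = 5·(-3)^i − 4 for all i ≥ 1.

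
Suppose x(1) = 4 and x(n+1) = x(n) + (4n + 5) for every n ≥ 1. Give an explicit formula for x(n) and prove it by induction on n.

Claim: x(n) = 2n^2 + 3n − 1.

Base case: x(1) = 4, and 2·1^2 + 3·1 − 1 = 4.
Assume x(j) = 2j^2 + 3j − 1.
Then x(j+1) = x(j) + (4j + 5) = (2j^2 + 3j − 1) + (4j + 5) = 2j^2 + 7j + 4,
and 2·(j+1)^2 + 3·(j+1) − 1 = 2j^2 + 7j + 4.
By induction, x(n) = 2n^2 + 3n − 1 for all n ≥ 1.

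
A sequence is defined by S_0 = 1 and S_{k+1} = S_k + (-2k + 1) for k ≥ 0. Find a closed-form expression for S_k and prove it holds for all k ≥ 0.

Claim: S_k = -k^2 + 2k + 1.

Base case: S_0 = 1, and -0^2 + 2·0 + 1 = 1.
Assume S_r = -r^2 + 2r + 1.
Then S_{r+1} = S_r + (-2r + 1) = (-r^2 + 2r + 1) + (-2r + 1) = -r^2 + 2,
and -(r+1)^2 + 2·(r+1) + 1 = -r^2 + 2.
Hence S_k = -k^2 + 2k + 1 for every k ≥ 0, by induction.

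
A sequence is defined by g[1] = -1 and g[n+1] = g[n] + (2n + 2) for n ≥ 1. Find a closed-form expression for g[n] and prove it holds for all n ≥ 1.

Claim: g[n] = n^2 + n − 3.

Base case: g[1] = -1, and 1^2 + 1 − 3 = -1.
Assume g[r] = r^2 + r − 3.
Then g[r+1] = g[r] + (2r + 2) = (r^2 + r − 3) + (2r + 2) = r^2 + 3r − 1,
and (r+1)^2 + (r+1) − 3 = r^2 + 3r − 1.
This completes the inductive step, so g[n] = n^2 + n − 3 for all n ≥ 1.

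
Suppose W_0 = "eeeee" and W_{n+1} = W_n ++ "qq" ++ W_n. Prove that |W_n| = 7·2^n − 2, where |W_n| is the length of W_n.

Base case: |W_0| = 5, and 7·2^0 − 2 = 5.
Assume |W_j| = 7·2^j − 2.
Then |W_{j+1}| = |W_j| + 2 + |W_j| = 2|W_j| + 2 = 2(7·2^j − 2) + 2 = 7·2^{j+1} − 4 + 2 = 7·2^{j+1} − 2.
By induction, |W_n| = 7·2^n − 2 for all n ≥ 0.

|W_n| = 7·2^n − 2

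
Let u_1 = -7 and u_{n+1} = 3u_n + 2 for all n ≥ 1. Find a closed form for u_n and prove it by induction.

Claim: u_n = -2·3^n − 1.

Base case: u_1 = -7, and -2·3^1 − 1 = -6 − 1 = -7.
Assume u_r = -2·3^r − 1 for some r ≥ 1.
Then u_{r+1} = 3u_r + 2 = 3·(-2·3^r − 1) + 2 = -6·3^r − 3 + 2 = -2·3^{r+1} − 1.
By induction, u_n = -2·3^n − 1 for all n ≥ 1.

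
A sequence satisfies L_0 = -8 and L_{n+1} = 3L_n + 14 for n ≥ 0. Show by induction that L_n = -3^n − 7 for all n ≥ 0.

Base case: L_0 = -8, and -3^0 − 7 = -1 − 7 = -8.
Assume L_m = -3^m − 7 for some m ≥ 0.
Then L_{m+1} = 3L_m + 14 = 3·(-3^m − 7) + 14 = -3^{m+1} − 21 + 14 = -3^{m+1} − 7.
By induction, L_n = -3^n − 7 for all n ≥ 0.

L_n = -3^n − 7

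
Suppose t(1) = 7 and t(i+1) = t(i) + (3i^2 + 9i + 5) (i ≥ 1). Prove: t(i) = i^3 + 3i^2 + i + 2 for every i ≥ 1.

Base case: t(1) = 7, and 1^3 + 3·1^2 + 1 + 2 = 7.
Assume t(k) = k^3 + 3k^2 + k + 2.
Then t(k+1) = t(k) + (3k^2 + 9k + 5) = (k^3 + 3k^2 + k + 2) + (3k^2 + 9k + 5) = k^3 + 6k^2 + 10k + 7,
and (k+1)^3 + 3·(k+1)^2 + (k+1) + 2 = k^3 + 6k^2 + 10k + 7.
Hence t(i) = i^3 + 3i^2 + i + 2 for every i ≥ 1, by induction.

t(i) = i^3 + 3i^2 + i + 2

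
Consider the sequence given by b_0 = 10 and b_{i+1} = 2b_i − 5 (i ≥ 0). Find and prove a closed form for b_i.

Claim: b_i = 5·2^i + 5.

Base case: b_0 = 10, and 5·2^0 + 5 = 5 + 5 = 10.
Assume b_m = 5·2^m + 5 for some m ≥ 0.
Then b_{m+1} = 2b_m − 5 = 2·(5·2^m + 5) − 5 = 10·2^m + 10 − 5 = 5·2^{m+1} + 5.
This completes the inductive step, so b_i = 5·2^i + 5 for all i ≥ 0.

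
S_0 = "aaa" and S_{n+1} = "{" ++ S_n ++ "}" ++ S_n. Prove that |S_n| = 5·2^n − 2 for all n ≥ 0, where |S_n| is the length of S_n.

Base case: |S_0| = 3, and 5·2^0 − 2 = 3.
Assume |S_r| = 5·2^r − 2.
Then |S_{r+1}| = 1 + |S_r| + 1 + |S_r| = 2|S_r| + 2 = 2(5·2^r − 2) + 2 = 5·2^{r+1} − 4 + 2 = 5·2^{r+1} − 2.
So the formula holds for r+1, and by induction |S_n| = 5·2^n − 2 for all n ≥ 0.

|S_n| = 5·2^n − 2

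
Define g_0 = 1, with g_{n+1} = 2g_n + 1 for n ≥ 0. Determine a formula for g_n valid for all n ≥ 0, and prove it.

Claim: g_n = 2^{n+1} − 1.

Base case: g_0 = 1, and 2^{0+1} − 1 = 2 − 1 = 1.
Assume g_r = 2^{r+1} − 1 for some r ≥ 0.
Then g_{r+1} = 2g_r + 1 = 2·(2^{r+1} − 1) + 1 = 2^{r+2} − 2 + 1 = 2^{r+2} − 1.
By induction, g_n = 2^{n+1} − 1 for all n ≥ 0.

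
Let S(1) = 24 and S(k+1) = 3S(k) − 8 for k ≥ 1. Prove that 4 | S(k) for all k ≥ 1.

Base case: S(1) = 24 = 4·6, so 4 | S(1).
Assume 4 | S(j), so S(j) = 4t for some integer t.
Then S(j+1) = 3S(j) − 8 = 3·(4t) − 8 = 4(3t − 2), so 4 | S(j+1).
By induction, 4 | S(k) for all k ≥ 1.

4 | S(k)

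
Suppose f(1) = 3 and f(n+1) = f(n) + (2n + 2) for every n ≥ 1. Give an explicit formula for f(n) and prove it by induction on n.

Claim: f(n) = n^2 + n + 1.

Base case: f(1) = 3, and 1^2 + 1 + 1 = 3.
Assume f(j) = j^2 + j + 1.
Then f(j+1) = f(j) + (2j + 2) = (j^2 + j + 1) + (2j + 2) = j^2 + 3j + 3,
and (j+1)^2 + (j+1) + 1 = j^2 + 3j + 3.
Hence f(n) = n^2 + n + 1 for every n ≥ 1, by induction.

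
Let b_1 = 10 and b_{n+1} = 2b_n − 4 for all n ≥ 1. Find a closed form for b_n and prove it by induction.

Claim: b_n = 3·2^n + 4.

Base case: b_1 = 10, and 3·2^1 + 4 = 6 + 4 = 10.
Assume b_r = 3·2^r + 4 for some r ≥ 1.
Then b_{r+1} = 2b_r − 4 = 2·(3·2^r + 4) − 4 = 6·2^r + 8 − 4 = 3·2^{r+1} + 4.
By induction, b_n = 3·2^n + 4 for all n ≥ 1.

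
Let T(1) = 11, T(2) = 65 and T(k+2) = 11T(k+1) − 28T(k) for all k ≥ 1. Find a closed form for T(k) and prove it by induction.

Claim: T(k) = 7^k + 4^k.

Base cases: T(1) = 11 and 7^1 + 4^1 = 11; T(2) = 65 and 7^2 + 4^2 = 65.
Assume T(j) = 7^j + 4^j for all 1 ≤ j ≤ r, where r ≥ 2.
Then T(r+1) = 11T(r) − 28T(r−1) = 11·(7^r + 4^r) − 28·(7^{r−1} + 4^{r−1}) = (11·7 − 28)7^{r−1} + (11·4 − 28)4^{r−1} = 49·7^{r−1} + 16·4^{r−1} = 7^{r+1} + 4^{r+1}.
Hence T(k) = 7^k + 4^k for every k ≥ 1, by strong induction.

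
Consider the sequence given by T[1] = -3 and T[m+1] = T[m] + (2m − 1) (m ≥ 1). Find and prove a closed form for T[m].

Claim: T[m] = m^2 − 2m − 2.

Base case: T[1] = -3, and 1^2 − 2·1 − 2 = -3.
Assume T[j] = j^2 − 2j − 2.
Then T[j+1] = T[j] + (2j − 1) = (j^2 − 2j − 2) + (2j − 1) = j^2 − 3,
and (j+1)^2 − 2·(j+1) − 2 = j^2 − 3.
This completes the inductive step, so T[m] = m^2 − 2m − 2 for all m ≥ 1.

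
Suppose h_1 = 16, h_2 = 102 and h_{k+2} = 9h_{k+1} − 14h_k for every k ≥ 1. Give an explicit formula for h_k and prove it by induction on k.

Claim: h_k = 2^k + 2·7^k.

Base cases: h_1 = 16 and 2^1 + 2·7^1 = 16; h_2 = 102 and 2^2 + 2·7^2 = 102.
Assume h_j = 2^j + 2·7^j for all 1 ≤ j ≤ r, where r ≥ 2.
Then h_{r+1} = 9h_r − 14h_{r−1} = 9·(2^r + 2·7^r) − 14·(2^{r−1} + 2·7^{r−1}) = (9·2 − 14)2^{r−1} + 2·(9·7 − 14)7^{r−1} = 4·2^{r−1} + 98·7^{r−1} = 2^{r+1} + 2·7^{r+1}.
By strong induction, h_k = 2^k + 2·7^k for all k ≥ 1.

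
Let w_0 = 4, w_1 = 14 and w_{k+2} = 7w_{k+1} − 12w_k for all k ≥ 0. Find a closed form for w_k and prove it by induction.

Claim: w_k = 2·4^k + 2·3^k.

Base cases: w_0 = 4 and 2·4^0 + 2·3^0 = 4; w_1 = 14 and 2·4^1 + 2·3^1 = 14.
Assume w_i = 2·4^i + 2·3^i for all 0 ≤ i ≤ j, where j ≥ 1.
Then w_{j+1} = 7w_j − 12w_{j−1} = 7·(2·4^j + 2·3^j) − 12·(2·4^{j−1} + 2·3^{j−1}) = 2·(7·4 − 12)4^{j−1} + 2·(7·3 − 12)3^{j−1} = 32·4^{j−1} + 18·3^{j−1} = 2·4^{j+1} + 2·3^{j+1}.
This completes the inductive step, so w_k = 2·4^k + 2·3^k for all k ≥ 0.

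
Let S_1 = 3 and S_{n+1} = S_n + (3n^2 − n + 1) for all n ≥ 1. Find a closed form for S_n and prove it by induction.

Claim: S_n = n^3 − 2n^2 + 2n + 2.

Base case: S_1 = 3, and 1^3 − 2·1^2 + 2·1 + 2 = 3.
Assume S_m = m^3 − 2m^2 + 2m + 2.
Then S_{m+1} = S_m + (3m^2 − m + 1) = (m^3 − 2m^2 + 2m + 2) + (3m^2 − m + 1) = m^3 + m^2 + m + 3,
and (m+1)^3 − 2·(m+1)^2 + 2·(m+1) + 2 = m^3 + m^2 + m + 3.
This completes the inductive step, so S_n = n^3 − 2n^2 + 2n + 2 for all n ≥ 1.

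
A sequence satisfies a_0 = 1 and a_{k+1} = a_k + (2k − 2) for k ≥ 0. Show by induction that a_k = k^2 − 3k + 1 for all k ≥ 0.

Base case: a_0 = 1, and 0^2 − 3·0 + 1 = 1.
Assume a_m = m^2 − 3m + 1.
Then a_{m+1} = a_m + (2m − 2) = (m^2 − 3m + 1) + (2m − 2) = m^2 − m − 1,
and (m+1)^2 − 3·(m+1) + 1 = m^2 − m − 1.
This completes the inductive step, so a_k = k^2 − 3k + 1 for all k ≥ 0.

a_k = k^2 − 3k + 1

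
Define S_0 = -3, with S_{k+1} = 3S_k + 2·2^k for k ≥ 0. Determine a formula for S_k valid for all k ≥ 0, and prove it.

Claim: S_k = -3^k − 2·2^k.

Base case: S_0 = -3, and -3^0 − 2·2^0 = -1 − 2 = -3.
Assume S_r = -3^r − 2·2^r for some r ≥ 0.
Then S_{r+1} = 3S_r + 2·2^r = 3·(-3^r − 2·2^r) + 2·2^r = -3^{r+1} − 6·2^r + 2·2^r = -3^{r+1} − 4·2^r = -3^{r+1} − 2·2^{r+1}.
Hence S_k = -3^k − 2·2^k for every k ≥ 0, by induction.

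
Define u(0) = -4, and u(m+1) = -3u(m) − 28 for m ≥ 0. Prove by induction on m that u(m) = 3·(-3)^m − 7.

Base case: u(0) = -4, and 3·(-3)^0 − 7 = 3 − 7 = -4.
Assume u(k) = 3·(-3)^k − 7 for some k ≥ 0.
Then u(k+1) = -3u(k) − 28 = -3·(3·(-3)^k − 7) − 28 = -9·(-3)^k + 21 − 28 = 3·(-3)^{k+1} − 7.
Hence u(m) = 3·(-3)^m − 7 for every m ≥ 0, by induction.

u(m) = 3·(-3)^m − 7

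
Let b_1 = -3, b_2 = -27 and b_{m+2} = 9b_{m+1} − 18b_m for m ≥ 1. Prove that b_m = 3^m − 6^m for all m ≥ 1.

Base cases: b_1 = -3 and 3^1 − 6^1 = -3; b_2 = -27 and 3^2 − 6^2 = -27.
Assume b_j = 3^j − 6^j for all 1 ≤ j ≤ r, where r ≥ 2.
Then b_{r+1} = 9b_r − 18b_{r−1} = 9·(3^r − 6^r) − 18·(3^{r−1} − 6^{r−1}) = (9·3 − 18)3^{r−1} − (9·6 − 18)6^{r−1} = 9·3^{r−1} − 36·6^{r−1} = 3^{r+1} − 6^{r+1}.
So the formula holds for r+1, and by strong induction b_m = 3^m − 6^m for all m ≥ 1.

b_m = 3^m − 6^m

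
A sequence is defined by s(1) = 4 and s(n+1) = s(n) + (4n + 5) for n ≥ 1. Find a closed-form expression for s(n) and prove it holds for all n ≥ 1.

Claim: s(n) = 2n^2 + 3n − 1.

Base case: s(1) = 4, and 2·1^2 + 3·1 − 1 = 4.
Assume s(r) = 2r^2 + 3r − 1.
Then s(r+1) = s(r) + (4r + 5) = (2r^2 + 3r − 1) + (4r + 5) = 2r^2 + 7r + 4,
and 2·(r+1)^2 + 3·(r+1) − 1 = 2r^2 + 7r + 4.
This completes the inductive step, so s(n) = 2n^2 + 3n − 1 for all n ≥ 1.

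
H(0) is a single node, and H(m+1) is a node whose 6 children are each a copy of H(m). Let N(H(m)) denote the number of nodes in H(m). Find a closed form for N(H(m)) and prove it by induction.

Claim: N(H(m)) = (6^{m+1} − 1)/5.

Base case: N(H(0)) = 1, and (6^{0+1} − 1)/5 = 1.
Assume N(H(j)) = (6^{j+1} − 1)/5.
Then N(H(j+1)) = 1 + 6N(H(j)) = 1 + 6·(6^{j+1} − 1)/5 = 1 + (6^{j+2} − 6)/5 = (5 + 6^{j+2} − 6)/5 = (6^{j+2} − 1)/5.
This completes the inductive step, so N(H(m)) = (6^{m+1} − 1)/5 for all m ≥ 0.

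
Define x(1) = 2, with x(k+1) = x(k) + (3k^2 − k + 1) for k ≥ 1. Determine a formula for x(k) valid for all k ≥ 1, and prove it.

Claim: x(k) = k^3 − 2k^2 + 2k + 1.

Base case: x(1) = 2, and 1^3 − 2·1^2 + 2·1 + 1 = 2.
Assume x(m) = m^3 − 2m^2 + 2m + 1.
Then x(m+1) = x(m) + (3m^2 − m + 1) = (m^3 − 2m^2 + 2m + 1) + (3m^2 − m + 1) = m^3 + m^2 + m + 2,
and (m+1)^3 − 2·(m+1)^2 + 2·(m+1) + 1 = m^3 + m^2 + m + 2.
Hence x(k) = k^3 − 2k^2 + 2k + 1 for every k ≥ 1, by induction.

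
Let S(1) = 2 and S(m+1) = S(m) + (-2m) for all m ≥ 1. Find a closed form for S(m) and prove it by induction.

Claim: S(m) = -m^2 + m + 2.

Base case: S(1) = 2, and -1^2 + 1 + 2 = 2.
Assume S(k) = -k^2 + k + 2.
Then S(k+1) = S(k) + (-2k) = (-k^2 + k + 2) + (-2k) = -k^2 − k + 2,
and -(k+1)^2 + (k+1) + 2 = -k^2 − k + 2.
By induction, S(m) = -m^2 + m + 2 for all m ≥ 1.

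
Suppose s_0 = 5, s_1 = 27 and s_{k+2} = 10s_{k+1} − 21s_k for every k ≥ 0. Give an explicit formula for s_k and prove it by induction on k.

Claim: s_k = 3·7^k + 2·3^k.

Base cases: s_0 = 5 and 3·7^0 + 2·3^0 = 5; s_1 = 27 and 3·7^1 + 2·3^1 = 27.
Assume s_j = 3·7^j + 2·3^j for all 0 ≤ j ≤ r, where r ≥ 1.
Then s_{r+1} = 10s_r − 21s_{r−1} = 10·(3·7^r + 2·3^r) − 21·(3·7^{r−1} + 2·3^{r−1}) = 3·(10·7 − 21)7^{r−1} + 2·(10·3 − 21)3^{r−1} = 147·7^{r−1} + 18·3^{r−1} = 3·7^{r+1} + 2·3^{r+1}.
This completes the inductive step, so s_k = 3·7^k + 2·3^k for all k ≥ 0.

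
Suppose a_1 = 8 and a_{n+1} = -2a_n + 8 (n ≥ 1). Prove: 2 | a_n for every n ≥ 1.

Base case: a_1 = 8 = 2·4, so 2 | a_1.
Assume 2 | a_m, so a_m = 2t for some integer t.
Then a_{m+1} = -2a_m + 8 = -2·(2t) + 8 = 2(-2t + 4), so 2 | a_{m+1}.
This completes the inductive step, so 2 | a_n for all n ≥ 1.

2 | a_n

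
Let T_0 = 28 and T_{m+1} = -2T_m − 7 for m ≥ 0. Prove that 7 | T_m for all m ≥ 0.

Base case: T_0 = 28 = 7·4, so 7 | T_0.
Assume 7 | T_j, so T_j = 7t for some integer t.
Then T_{j+1} = -2T_j − 7 = -2·(7t) − 7 = 7(-2t − 1), so 7 | T_{j+1}.
Hence 7 | T_m for every m ≥ 0, by induction.

7 | T_m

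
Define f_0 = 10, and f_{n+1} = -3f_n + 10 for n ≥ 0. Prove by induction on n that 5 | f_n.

Base case: f_0 = 10 = 5·2, so 5 | f_0.
Assume 5 | f_k, so f_k = 5t for some integer t.
Then f_{k+1} = -3f_k + 10 = -3·(5t) + 10 = 5(-3t + 2), so 5 | f_{k+1}.
So the property holds for k+1, and by induction 5 | f_n for all n ≥ 0.

5 | f_n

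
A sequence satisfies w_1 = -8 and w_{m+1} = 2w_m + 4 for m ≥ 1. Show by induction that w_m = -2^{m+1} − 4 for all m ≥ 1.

Base case: w_1 = -8, and -2^{1+1} − 4 = -4 − 4 = -8.
Assume w_j = -2^{j+1} − 4 for some j ≥ 1.
Then w_{j+1} = 2w_j + 4 = 2·(-2^{j+1} − 4) + 4 = -2^{j+2} − 8 + 4 = -2^{j+2} − 4.
So the formula holds for j+1, and by induction w_m = -2^{m+1} − 4 for all m ≥ 1.

w_m = -2^{m+1} − 4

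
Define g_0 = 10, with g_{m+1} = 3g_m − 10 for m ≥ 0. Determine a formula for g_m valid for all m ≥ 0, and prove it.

Claim: g_m = 5·3^m + 5.

Base case: g_0 = 10, and 5·3^0 + 5 = 5 + 5 = 10.
Assume g_k = 5·3^k + 5 for some k ≥ 0.
Then g_{k+1} = 3g_k − 10 = 3·(5·3^k + 5) − 10 = 15·3^k + 15 − 10 = 5·3^{k+1} + 5.
Hence g_m = 5·3^m + 5 for every m ≥ 0, by induction.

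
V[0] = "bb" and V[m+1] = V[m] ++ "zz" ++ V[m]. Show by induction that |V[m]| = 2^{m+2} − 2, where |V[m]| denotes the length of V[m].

Base case: |V[0]| = 2, and 2^{0+2} − 2 = 2.
Assume |V[j]| = 2^{j+2} − 2.
Then |V[j+1]| = |V[j]| + 2 + |V[j]| = 2|V[j]| + 2 = 2(2^{j+2} − 2) + 2 = 2^{j+3} − 4 + 2 = 2^{j+3} − 2.
So the formula holds for j+1, and by induction |V[m]| = 2^{m+2} − 2 for all m ≥ 0.

|V[m]| = 2^{m+2} − 2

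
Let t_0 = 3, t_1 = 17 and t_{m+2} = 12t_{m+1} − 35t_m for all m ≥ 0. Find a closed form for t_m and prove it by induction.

Claim: t_m = 7^m + 2·5^m.

Base cases: t_0 = 3 and 7^0 + 2·5^0 = 3; t_1 = 17 and 7^1 + 2·5^1 = 17.
Assume t_i = 7^i + 2·5^i for all 0 ≤ i ≤ j, where j ≥ 1.
Then t_{j+1} = 12t_j − 35t_{j−1} = 12·(7^j + 2·5^j) − 35·(7^{j−1} + 2·5^{j−1}) = (12·7 − 35)7^{j−1} + 2·(12·5 − 35)5^{j−1} = 49·7^{j−1} + 50·5^{j−1} = 7^{j+1} + 2·5^{j+1}.
So the formula holds for j+1, and by strong induction t_m = 7^m + 2·5^m for all m ≥ 0.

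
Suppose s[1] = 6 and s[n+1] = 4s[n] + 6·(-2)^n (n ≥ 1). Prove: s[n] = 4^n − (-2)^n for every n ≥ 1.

Base case: s[1] = 6, and 4^1 − (-2)^1 = 4 + 2 = 6.
Assume s[j] = 4^j − (-2)^j for some j ≥ 1.
Then s[j+1] = 4s[j] + 6·(-2)^j = 4·(4^j − (-2)^j) + 6·(-2)^j = 4^{j+1} − 4·(-2)^j + 6·(-2)^j = 4^{j+1} + 2·(-2)^j = 4^{j+1} − (-2)^{j+1}.
So the formula holds for j+1, and by induction s[n] = 4^n − (-2)^n for all n ≥ 1.

s[n] = 4^n − (-2)^n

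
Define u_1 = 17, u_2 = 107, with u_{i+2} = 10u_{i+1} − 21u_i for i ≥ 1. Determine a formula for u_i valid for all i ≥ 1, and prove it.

Claim: u_i = 3^i + 2·7^i.

Base cases: u_1 = 17 and 3^1 + 2·7^1 = 17; u_2 = 107 and 3^2 + 2·7^2 = 107.
Assume u_j = 3^j + 2·7^j for all 1 ≤ j ≤ m, where m ≥ 2.
Then u_{m+1} = 10u_m − 21u_{m−1} = 10·(3^m + 2·7^m) − 21·(3^{m−1} + 2·7^{m−1}) = (10·3 − 21)3^{m−1} + 2·(10·7 − 21)7^{m−1} = 9·3^{m−1} + 98·7^{m−1} = 3^{m+1} + 2·7^{m+1}.
Hence u_i = 3^i + 2·7^i for every i ≥ 1, by strong induction.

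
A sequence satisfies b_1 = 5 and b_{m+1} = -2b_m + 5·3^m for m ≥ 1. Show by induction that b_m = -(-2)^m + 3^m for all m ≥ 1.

Base case: b_1 = 5, and -(-2)^1 + 3^1 = 2 + 3 = 5.
Assume b_j = -(-2)^j + 3^j for some j ≥ 1.
Then b_{j+1} = -2b_j + 5·3^j = -2·(-(-2)^j + 3^j) + 5·3^j = -(-2)^{j+1} − 2·3^j + 5·3^j = -(-2)^{j+1} + 3·3^j = -(-2)^{j+1} + 3^{j+1}.
Hence b_m = -(-2)^m + 3^m for every m ≥ 1, by induction.

b_m = -(-2)^m + 3^m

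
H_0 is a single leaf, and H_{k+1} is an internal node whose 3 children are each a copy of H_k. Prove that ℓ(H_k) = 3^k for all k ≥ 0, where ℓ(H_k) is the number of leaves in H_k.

Base case: ℓ(H_0) = 1, and 3^0 = 1.
Assume ℓ(H_r) = 3^r.
Then ℓ(H_{r+1}) = 3·ℓ(H_r) = 3·3^r = 3^{r+1}.
By induction, ℓ(H_k) = 3^k for all k ≥ 0.

ℓ(H_k) = 3^k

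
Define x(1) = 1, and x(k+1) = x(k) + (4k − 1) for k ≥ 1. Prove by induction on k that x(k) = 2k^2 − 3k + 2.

Base case: x(1) = 1, and 2·1^2 − 3·1 + 2 = 1.
Assume x(m) = 2m^2 − 3m + 2.
Then x(m+1) = x(m) + (4m − 1) = (2m^2 − 3m + 2) + (4m − 1) = 2m^2 + m + 1,
and 2·(m+1)^2 − 3·(m+1) + 2 = 2m^2 + m + 1.
Hence x(k) = 2k^2 − 3k + 2 for every k ≥ 1, by induction.

x(k) = 2k^2 − 3k + 2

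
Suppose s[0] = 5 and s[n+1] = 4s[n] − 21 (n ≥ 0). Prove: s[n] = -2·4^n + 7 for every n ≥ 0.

Base case: s[0] = 5, and -2·4^0 + 7 = -2 + 7 = 5.
Assume s[r] = -2·4^r + 7 for some r ≥ 0.
Then s[r+1] = 4s[r] − 21 = 4·(-2·4^r + 7) − 21 = -8·4^r + 28 − 21 = -2·4^{r+1} + 7.
So the formula holds for r+1, and by induction s[n] = -2·4^n + 7 for all n ≥ 0.

s[n] = -2·4^n + 7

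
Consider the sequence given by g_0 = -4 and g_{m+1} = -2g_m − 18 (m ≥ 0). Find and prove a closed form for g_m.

Claim: g_m = 2·(-2)^m − 6.

Base case: g_0 = -4, and 2·(-2)^0 − 6 = 2 − 6 = -4.
Assume g_j = 2·(-2)^j − 6 for some j ≥ 0.
Then g_{j+1} = -2g_j − 18 = -2·(2·(-2)^j − 6) − 18 = -4·(-2)^j + 12 − 18 = 2·(-2)^{j+1} − 6.
Hence g_m = 2·(-2)^m − 6 for every m ≥ 0, by induction.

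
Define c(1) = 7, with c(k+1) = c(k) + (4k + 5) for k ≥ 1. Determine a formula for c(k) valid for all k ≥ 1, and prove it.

Claim: c(k) = 2k^2 + 3k + 2.

Base case: c(1) = 7, and 2·1^2 + 3·1 + 2 = 7.
Assume c(r) = 2r^2 + 3r + 2.
Then c(r+1) = c(r) + (4r + 5) = (2r^2 + 3r + 2) + (4r + 5) = 2r^2 + 7r + 7,
and 2·(r+1)^2 + 3·(r+1) + 2 = 2r^2 + 7r + 7.
By induction, c(k) = 2k^2 + 3k + 2 for all k ≥ 1.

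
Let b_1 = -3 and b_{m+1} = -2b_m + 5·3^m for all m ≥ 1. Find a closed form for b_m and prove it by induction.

Claim: b_m = 3·(-2)^m + 3^m.

Base case: b_1 = -3, and 3·(-2)^1 + 3^1 = -6 + 3 = -3.
Assume b_r = 3·(-2)^r + 3^r for some r ≥ 1.
Then b_{r+1} = -2b_r + 5·3^r = -2·(3·(-2)^r + 3^r) + 5·3^r = 3·(-2)^{r+1} − 2·3^r + 5·3^r = 3·(-2)^{r+1} + 3·3^r = 3·(-2)^{r+1} + 3^{r+1}.
So the formula holds for r+1, and by induction b_m = 3·(-2)^m + 3^m for all m ≥ 1.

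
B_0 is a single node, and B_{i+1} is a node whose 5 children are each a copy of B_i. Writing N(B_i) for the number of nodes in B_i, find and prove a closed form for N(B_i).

Claim: N(B_i) = (5^{i+1} − 1)/4.

Base case: N(B_0) = 1, and (5^{0+1} − 1)/4 = 1.
Assume N(B_k) = (5^{k+1} − 1)/4.
Then N(B_{k+1}) = 1 + 5N(B_k) = 1 + 5·(5^{k+1} − 1)/4 = 1 + (5^{k+2} − 5)/4 = (4 + 5^{k+2} − 5)/4 = (5^{k+2} − 1)/4.
This completes the inductive step, so N(B_i) = (5^{i+1} − 1)/4 for all i ≥ 0.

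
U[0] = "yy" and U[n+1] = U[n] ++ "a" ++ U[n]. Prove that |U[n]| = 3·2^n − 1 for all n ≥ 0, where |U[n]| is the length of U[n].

Base case: |U[0]| = 2, and 3·2^0 − 1 = 2.
Assume |U[m]| = 3·2^m − 1.
Then |U[m+1]| = |U[m]| + 1 + |U[m]| = 2|U[m]| + 1 = 2(3·2^m − 1) + 1 = 3·2^{m+1} − 2 + 1 = 3·2^{m+1} − 1.
So the formula holds for m+1, and by induction |U[n]| = 3·2^n − 1 for all n ≥ 0.

|U[n]| = 3·2^n − 1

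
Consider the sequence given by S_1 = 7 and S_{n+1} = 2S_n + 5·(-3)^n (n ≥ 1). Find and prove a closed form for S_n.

Claim: S_n = 2·2^n − (-3)^n.

Base case: S_1 = 7, and 2·2^1 − (-3)^1 = 4 + 3 = 7.
Assume S_r = 2·2^r − (-3)^r for some r ≥ 1.
Then S_{r+1} = 2S_r + 5·(-3)^r = 2·(2·2^r − (-3)^r) + 5·(-3)^r = 2·2^{r+1} − 2·(-3)^r + 5·(-3)^r = 2·2^{r+1} + 3·(-3)^r = 2·2^{r+1} − (-3)^{r+1}.
Hence S_n = 2·2^n − (-3)^n for every n ≥ 1, by induction.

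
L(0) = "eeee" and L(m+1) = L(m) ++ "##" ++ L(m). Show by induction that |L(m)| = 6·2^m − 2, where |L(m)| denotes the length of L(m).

Base case: |L(0)| = 4, and 6·2^0 − 2 = 4.
Assume |L(r)| = 6·2^r − 2.
Then |L(r+1)| = |L(r)| + 2 + |L(r)| = 2|L(r)| + 2 = 2(6·2^r − 2) + 2 = 6·2^{r+1} − 4 + 2 = 6·2^{r+1} − 2.
So the formula holds for r+1, and by induction |L(m)| = 6·2^m − 2 for all m ≥ 0.

|L(m)| = 6·2^m − 2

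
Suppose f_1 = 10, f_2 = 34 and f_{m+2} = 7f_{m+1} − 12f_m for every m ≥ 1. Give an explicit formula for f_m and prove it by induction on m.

Claim: f_m = 2·3^m + 4^m.

Base cases: f_1 = 10 and 2·3^1 + 4^1 = 10; f_2 = 34 and 2·3^2 + 4^2 = 34.
Assume f_j = 2·3^j + 4^j for all 1 ≤ j ≤ r, where r ≥ 2.
Then f_{r+1} = 7f_r − 12f_{r−1} = 7·(2·3^r + 4^r) − 12·(2·3^{r−1} + 4^{r−1}) = 2·(7·3 − 12)3^{r−1} + (7·4 − 12)4^{r−1} = 18·3^{r−1} + 16·4^{r−1} = 2·3^{r+1} + 4^{r+1}.
This completes the inductive step, so f_m = 2·3^m + 4^m for all m ≥ 1.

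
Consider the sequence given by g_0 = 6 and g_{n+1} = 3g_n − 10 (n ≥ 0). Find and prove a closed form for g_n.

Claim: g_n = 3^n + 5.

Base case: g_0 = 6, and 3^0 + 5 = 1 + 5 = 6.
Assume g_m = 3^m + 5 for some m ≥ 0.
Then g_{m+1} = 3g_m − 10 = 3·(3^m + 5) − 10 = 3^{m+1} + 15 − 10 = 3^{m+1} + 5.
This completes the inductive step, so g_n = 3^n + 5 for all n ≥ 0.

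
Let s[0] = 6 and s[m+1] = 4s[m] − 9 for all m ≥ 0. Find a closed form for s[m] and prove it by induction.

Claim: s[m] = 3·4^m + 3.

Base case: s[0] = 6, and 3·4^0 + 3 = 3 + 3 = 6.
Assume s[r] = 3·4^r + 3 for some r ≥ 0.
Then s[r+1] = 4s[r] − 9 = 4·(3·4^r + 3) − 9 = 12·4^r + 12 − 9 = 3·4^{r+1} + 3.
Hence s[m] = 3·4^m + 3 for every m ≥ 0, by induction.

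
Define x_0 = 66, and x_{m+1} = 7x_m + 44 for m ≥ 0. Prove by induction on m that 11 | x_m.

Base case: x_0 = 66 = 11·6, so 11 | x_0.
Assume 11 | x_r, so x_r = 11t for some integer t.
Then x_{r+1} = 7x_r + 44 = 7·(11t) + 44 = 11(7t + 4), so 11 | x_{r+1}.
This completes the inductive step, so 11 | x_m for all m ≥ 0.

11 | x_m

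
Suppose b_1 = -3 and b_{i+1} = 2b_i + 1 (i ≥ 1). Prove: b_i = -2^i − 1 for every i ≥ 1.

Base case: b_1 = -3, and -2^1 − 1 = -2 − 1 = -3.
Assume b_m = -2^m − 1 for some m ≥ 1.
Then b_{m+1} = 2b_m + 1 = 2·(-2^m − 1) + 1 = -2^{m+1} − 2 + 1 = -2^{m+1} − 1.
Hence b_i = -2^i − 1 for every i ≥ 1, by induction.

b_i = -2^i − 1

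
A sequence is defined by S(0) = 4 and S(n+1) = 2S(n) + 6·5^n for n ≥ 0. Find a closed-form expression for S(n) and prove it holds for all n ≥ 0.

Claim: S(n) = 2·2^n + 2·5^n.

Base case: S(0) = 4, and 2·2^0 + 2·5^0 = 2 + 2 = 4.
Assume S(r) = 2·2^r + 2·5^r for some r ≥ 0.
Then S(r+1) = 2S(r) + 6·5^r = 2·(2·2^r + 2·5^r) + 6·5^r = 2·2^{r+1} + 4·5^r + 6·5^r = 2·2^{r+1} + 10·5^r = 2·2^{r+1} + 2·5^{r+1}.
This completes the inductive step, so S(n) = 2·2^n + 2·5^n for all n ≥ 0.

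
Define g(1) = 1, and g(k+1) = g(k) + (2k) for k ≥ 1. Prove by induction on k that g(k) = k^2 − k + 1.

Base case: g(1) = 1, and 1^2 − 1 + 1 = 1.
Assume g(m) = m^2 − m + 1.
Then g(m+1) = g(m) + (2m) = (m^2 − m + 1) + (2m) = m^2 + m + 1,
and (m+1)^2 − (m+1) + 1 = m^2 + m + 1.
This completes the inductive step, so g(k) = k^2 − k + 1 for all k ≥ 1.

g(k) = k^2 − k + 1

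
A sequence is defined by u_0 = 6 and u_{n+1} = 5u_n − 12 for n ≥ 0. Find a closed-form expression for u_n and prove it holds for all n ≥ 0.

Claim: u_n = 3·5^n + 3.

Base case: u_0 = 6, and 3·5^0 + 3 = 3 + 3 = 6.
Assume u_r = 3·5^r + 3 for some r ≥ 0.
Then u_{r+1} = 5u_r − 12 = 5·(3·5^r + 3) − 12 = 15·5^r + 15 − 12 = 3·5^{r+1} + 3.
So the formula holds for r+1, and by induction u_n = 3·5^n + 3 for all n ≥ 0.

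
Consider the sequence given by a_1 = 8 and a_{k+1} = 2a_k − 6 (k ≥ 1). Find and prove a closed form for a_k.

Claim: a_k = 2^k + 6.

Base case: a_1 = 8, and 2^1 + 6 = 2 + 6 = 8.
Assume a_r = 2^r + 6 for some r ≥ 1.
Then a_{r+1} = 2a_r − 6 = 2·(2^r + 6) − 6 = 2^{r+1} + 12 − 6 = 2^{r+1} + 6.
By induction, a_k = 2^k + 6 for all k ≥ 1.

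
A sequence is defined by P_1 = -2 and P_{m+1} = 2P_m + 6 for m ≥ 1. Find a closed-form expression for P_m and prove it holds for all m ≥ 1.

Claim: P_m = 2^{m+1} − 6.

Base case: P_1 = -2, and 2^{1+1} − 6 = 4 − 6 = -2.
Assume P_j = 2^{j+1} − 6 for some j ≥ 1.
Then P_{j+1} = 2P_j + 6 = 2·(2^{j+1} − 6) + 6 = 2^{j+2} − 12 + 6 = 2^{j+2} − 6.
This completes the inductive step, so P_m = 2^{m+1} − 6 for all m ≥ 1.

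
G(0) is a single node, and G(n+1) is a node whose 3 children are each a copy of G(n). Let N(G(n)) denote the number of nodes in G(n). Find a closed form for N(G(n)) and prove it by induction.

Claim: N(G(n)) = (3^{n+1} − 1)/2.

Base case: N(G(0)) = 1, and (3^{0+1} − 1)/2 = 1.
Assume N(G(j)) = (3^{j+1} − 1)/2.
Then N(G(j+1)) = 1 + 3N(G(j)) = 1 + 3·(3^{j+1} − 1)/2 = 1 + (3^{j+2} − 3)/2 = (2 + 3^{j+2} − 3)/2 = (3^{j+2} − 1)/2.
By induction, N(G(n)) = (3^{n+1} − 1)/2 for all n ≥ 0.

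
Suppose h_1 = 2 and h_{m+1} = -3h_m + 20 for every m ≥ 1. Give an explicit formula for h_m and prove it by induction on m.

Claim: h_m = (-3)^m + 5.

Base case: h_1 = 2, and (-3)^1 + 5 = -3 + 5 = 2.
Assume h_r = (-3)^r + 5 for some r ≥ 1.
Then h_{r+1} = -3h_r + 20 = -3·((-3)^r + 5) + 20 = -3·(-3)^r − 15 + 20 = (-3)^{r+1} + 5.
So the formula holds for r+1, and by induction h_m = (-3)^m + 5 for all m ≥ 1.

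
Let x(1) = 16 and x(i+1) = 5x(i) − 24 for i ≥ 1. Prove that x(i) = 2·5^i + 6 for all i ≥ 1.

Base case: x(1) = 16, and 2·5^1 + 6 = 10 + 6 = 16.
Assume x(m) = 2·5^m + 6 for some m ≥ 1.
Then x(m+1) = 5x(m) − 24 = 5·(2·5^m + 6) − 24 = 10·5^m + 30 − 24 = 2·5^{m+1} + 6.
By induction, x(i) = 2·5^i + 6 for all i ≥ 1.

x(i) = 2·5^i + 6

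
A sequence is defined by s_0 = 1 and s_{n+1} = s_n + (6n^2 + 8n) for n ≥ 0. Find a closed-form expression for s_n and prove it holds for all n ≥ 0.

Claim: s_n = 2n^3 + n^2 − 3n + 1.

Base case: s_0 = 1, and 2·0^3 + 0^2 − 3·0 + 1 = 1.
Assume s_k = 2k^3 + k^2 − 3k + 1.
Then s_{k+1} = s_k + (6k^2 + 8k) = (2k^3 + k^2 − 3k + 1) + (6k^2 + 8k) = 2k^3 + 7k^2 + 5k + 1,
and 2·(k+1)^3 + (k+1)^2 − 3·(k+1) + 1 = 2k^3 + 7k^2 + 5k + 1.
By induction, s_n = 2n^3 + n^2 − 3n + 1 for all n ≥ 0.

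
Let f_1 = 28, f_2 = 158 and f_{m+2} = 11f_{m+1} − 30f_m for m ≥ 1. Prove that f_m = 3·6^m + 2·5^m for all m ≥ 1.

Base cases: f_1 = 28 and 3·6^1 + 2·5^1 = 28; f_2 = 158 and 3·6^2 + 2·5^2 = 158.
Assume f_i = 3·6^i + 2·5^i for all 1 ≤ i ≤ j, where j ≥ 2.
Then f_{j+1} = 11f_j − 30f_{j−1} = 11·(3·6^j + 2·5^j) − 30·(3·6^{j−1} + 2·5^{j−1}) = 3·(11·6 − 30)6^{j−1} + 2·(11·5 − 30)5^{j−1} = 108·6^{j−1} + 50·5^{j−1} = 3·6^{j+1} + 2·5^{j+1}.
So the formula holds for j+1, and by strong induction f_m = 3·6^m + 2·5^m for all m ≥ 1.

f_m = 3·6^m + 2·5^m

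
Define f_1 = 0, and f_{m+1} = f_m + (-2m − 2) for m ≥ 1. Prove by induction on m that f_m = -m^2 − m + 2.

Base case: f_1 = 0, and -1^2 − 1 + 2 = 0.
Assume f_k = -k^2 − k + 2.
Then f_{k+1} = f_k + (-2k − 2) = (-k^2 − k + 2) + (-2k − 2) = -k^2 − 3k,
and -(k+1)^2 − (k+1) + 2 = -k^2 − 3k.
This completes the inductive step, so f_m = -m^2 − m + 2 for all m ≥ 1.

f_m = -m^2 − m + 2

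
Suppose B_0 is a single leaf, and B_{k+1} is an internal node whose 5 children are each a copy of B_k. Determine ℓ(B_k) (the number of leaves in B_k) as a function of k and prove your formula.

Claim: ℓ(B_k) = 5^k.

Base case: ℓ(B_0) = 1, and 5^0 = 1.
Assume ℓ(B_j) = 5^j.
Then ℓ(B_{j+1}) = 5·ℓ(B_j) = 5·5^j = 5^{j+1}.
This completes the inductive step, so ℓ(B_k) = 5^k for all k ≥ 0.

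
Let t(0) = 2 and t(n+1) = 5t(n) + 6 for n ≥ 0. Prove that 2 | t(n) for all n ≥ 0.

Base case: t(0) = 2 = 2·1, so 2 | t(0).
Assume 2 | t(r), so t(r) = 2s for some integer s.
Then t(r+1) = 5t(r) + 6 = 5·(2s) + 6 = 2(5s + 3), so 2 | t(r+1).
By induction, 2 | t(n) for all n ≥ 0.

2 | t(n)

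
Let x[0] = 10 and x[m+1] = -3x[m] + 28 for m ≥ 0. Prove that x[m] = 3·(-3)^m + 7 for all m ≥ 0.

Base case: x[0] = 10, and 3·(-3)^0 + 7 = 3 + 7 = 10.
Assume x[j] = 3·(-3)^j + 7 for some j ≥ 0.
Then x[j+1] = -3x[j] + 28 = -3·(3·(-3)^j + 7) + 28 = -9·(-3)^j − 21 + 28 = 3·(-3)^{j+1} + 7.
So the formula holds for j+1, and by induction x[m] = 3·(-3)^m + 7 for all m ≥ 0.

x[m] = 3·(-3)^m + 7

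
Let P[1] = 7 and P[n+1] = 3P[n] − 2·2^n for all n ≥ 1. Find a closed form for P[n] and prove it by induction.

Claim: P[n] = 3^n + 2·2^n.

Base case: P[1] = 7, and 3^1 + 2·2^1 = 3 + 4 = 7.
Assume P[m] = 3^m + 2·2^m for some m ≥ 1.
Then P[m+1] = 3P[m] − 2·2^m = 3·(3^m + 2·2^m) − 2·2^m = 3^{m+1} + 6·2^m − 2·2^m = 3^{m+1} + 4·2^m = 3^{m+1} + 2·2^{m+1}.
Hence P[n] = 3^n + 2·2^n for every n ≥ 1, by induction.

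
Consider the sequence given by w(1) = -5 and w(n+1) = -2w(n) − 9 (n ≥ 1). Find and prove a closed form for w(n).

Claim: w(n) = (-2)^n − 3.

Base case: w(1) = -5, and (-2)^1 − 3 = -2 − 3 = -5.
Assume w(m) = (-2)^m − 3 for some m ≥ 1.
Then w(m+1) = -2w(m) − 9 = -2·((-2)^m − 3) − 9 = -2·(-2)^m + 6 − 9 = (-2)^{m+1} − 3.
Hence w(n) = (-2)^n − 3 for every n ≥ 1, by induction.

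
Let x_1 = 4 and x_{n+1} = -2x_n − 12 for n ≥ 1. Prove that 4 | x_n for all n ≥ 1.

Base case: x_1 = 4 = 4·1, so 4 | x_1.
Assume 4 | x_m, so x_m = 4t for some integer t.
Then x_{m+1} = -2x_m − 12 = -2·(4t) − 12 = 4(-2t − 3), so 4 | x_{m+1}.
By induction, 4 | x_n for all n ≥ 1.

4 | x_n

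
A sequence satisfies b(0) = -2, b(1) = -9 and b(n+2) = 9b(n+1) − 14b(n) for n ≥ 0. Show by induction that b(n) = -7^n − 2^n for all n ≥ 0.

Base cases: b(0) = -2 and -7^0 − 2^0 = -2; b(1) = -9 and -7^1 − 2^1 = -9.
Assume b(j) = -7^j − 2^j for all 0 ≤ j ≤ k, where k ≥ 1.
Then b(k+1) = 9b(k) − 14b(k−1) = 9·(-7^k − 2^k) − 14·(-7^{k−1} − 2^{k−1}) = -(9·7 − 14)7^{k−1} − (9·2 − 14)2^{k−1} = -49·7^{k−1} − 4·2^{k−1} = -7^{k+1} − 2^{k+1}.
Hence b(n) = -7^n − 2^n for every n ≥ 0, by strong induction.

b(n) = -7^n − 2^n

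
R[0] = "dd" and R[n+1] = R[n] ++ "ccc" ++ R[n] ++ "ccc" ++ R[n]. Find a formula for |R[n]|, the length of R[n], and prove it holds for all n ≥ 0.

Claim: |R[n]| = 5·3^n − 3.

Base case: |R[0]| = 2, and 5·3^0 − 3 = 2.
Assume |R[j]| = 5·3^j − 3.
Then |R[j+1]| = 3|R[j]| + 6 = 3(5·3^j − 3) + 6 = 5·3^{j+1} − 9 + 6 = 5·3^{j+1} − 3.
By induction, |R[n]| = 5·3^n − 3 for all n ≥ 0.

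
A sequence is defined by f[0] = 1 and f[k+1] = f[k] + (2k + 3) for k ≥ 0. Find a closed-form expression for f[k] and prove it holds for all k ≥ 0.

Claim: f[k] = k^2 + 2k + 1.

Base case: f[0] = 1, and 0^2 + 2·0 + 1 = 1.
Assume f[r] = r^2 + 2r + 1.
Then f[r+1] = f[r] + (2r + 3) = (r^2 + 2r + 1) + (2r + 3) = r^2 + 4r + 4,
and (r+1)^2 + 2·(r+1) + 1 = r^2 + 4r + 4.
This completes the inductive step, so f[k] = k^2 + 2k + 1 for all k ≥ 0.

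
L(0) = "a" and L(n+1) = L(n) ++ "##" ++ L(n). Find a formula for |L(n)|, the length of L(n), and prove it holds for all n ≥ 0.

Claim: |L(n)| = 3·2^n − 2.

Base case: |L(0)| = 1, and 3·2^0 − 2 = 1.
Assume |L(j)| = 3·2^j − 2.
Then |L(j+1)| = |L(j)| + 2 + |L(j)| = 2|L(j)| + 2 = 2(3·2^j − 2) + 2 = 3·2^{j+1} − 4 + 2 = 3·2^{j+1} − 2.
This completes the inductive step, so |L(n)| = 3·2^n − 2 for all n ≥ 0.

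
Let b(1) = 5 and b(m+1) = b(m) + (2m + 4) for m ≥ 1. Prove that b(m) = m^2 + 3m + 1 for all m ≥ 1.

Base case: b(1) = 5, and 1^2 + 3·1 + 1 = 5.
Assume b(j) = j^2 + 3j + 1.
Then b(j+1) = b(j) + (2j + 4) = (j^2 + 3j + 1) + (2j + 4) = j^2 + 5j + 5,
and (j+1)^2 + 3·(j+1) + 1 = j^2 + 5j + 5.
This completes the inductive step, so b(m) = m^2 + 3m + 1 for all m ≥ 1.

b(m) = m^2 + 3m + 1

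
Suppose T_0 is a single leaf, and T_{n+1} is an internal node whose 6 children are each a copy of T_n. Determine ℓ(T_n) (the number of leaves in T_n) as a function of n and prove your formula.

Claim: ℓ(T_n) = 6^n.

Base case: ℓ(T_0) = 1, and 6^0 = 1.
Assume ℓ(T_r) = 6^r.
Then ℓ(T_{r+1}) = 6·ℓ(T_r) = 6·6^r = 6^{r+1}.
This completes the inductive step, so ℓ(T_n) = 6^n for all n ≥ 0.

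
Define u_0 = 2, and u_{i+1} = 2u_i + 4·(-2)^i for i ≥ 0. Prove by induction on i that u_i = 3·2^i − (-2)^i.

Base case: u_0 = 2, and 3·2^0 − (-2)^0 = 3 − 1 = 2.
Assume u_k = 3·2^k − (-2)^k for some k ≥ 0.
Then u_{k+1} = 2u_k + 4·(-2)^k = 2·(3·2^k − (-2)^k) + 4·(-2)^k = 3·2^{k+1} − 2·(-2)^k + 4·(-2)^k = 3·2^{k+1} + 2·(-2)^k = 3·2^{k+1} − (-2)^{k+1}.
So the formula holds for k+1, and by induction u_i = 3·2^i − (-2)^i for all i ≥ 0.

u_i = 3·2^i − (-2)^i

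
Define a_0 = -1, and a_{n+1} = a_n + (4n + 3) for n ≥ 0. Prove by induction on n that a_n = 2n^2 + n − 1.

Base case: a_0 = -1, and 2·0^2 + 0 − 1 = -1.
Assume a_j = 2j^2 + j − 1.
Then a_{j+1} = a_j + (4j + 3) = (2j^2 + j − 1) + (4j + 3) = 2j^2 + 5j + 2,
and 2·(j+1)^2 + (j+1) − 1 = 2j^2 + 5j + 2.
By induction, a_n = 2n^2 + n − 1 for all n ≥ 0.

a_n = 2n^2 + n − 1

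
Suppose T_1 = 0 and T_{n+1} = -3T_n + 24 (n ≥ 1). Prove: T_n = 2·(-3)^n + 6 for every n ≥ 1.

Base case: T_1 = 0, and 2·(-3)^1 + 6 = -6 + 6 = 0.
Assume T_r = 2·(-3)^r + 6 for some r ≥ 1.
Then T_{r+1} = -3T_r + 24 = -3·(2·(-3)^r + 6) + 24 = -6·(-3)^r − 18 + 24 = 2·(-3)^{r+1} + 6.
So the formula holds for r+1, and by induction T_n = 2·(-3)^n + 6 for all n ≥ 1.

T_n = 2·(-3)^n + 6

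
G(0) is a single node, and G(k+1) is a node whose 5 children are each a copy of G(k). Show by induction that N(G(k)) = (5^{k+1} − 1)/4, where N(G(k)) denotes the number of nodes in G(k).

Base case: N(G(0)) = 1, and (5^{0+1} − 1)/4 = 1.
Assume N(G(j)) = (5^{j+1} − 1)/4.
Then N(G(j+1)) = 1 + 5N(G(j)) = 1 + 5·(5^{j+1} − 1)/4 = 1 + (5^{j+2} − 5)/4 = (4 + 5^{j+2} − 5)/4 = (5^{j+2} − 1)/4.
By induction, N(G(k)) = (5^{k+1} − 1)/4 for all k ≥ 0.

N(G(k)) = (5^{k+1} − 1)/4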